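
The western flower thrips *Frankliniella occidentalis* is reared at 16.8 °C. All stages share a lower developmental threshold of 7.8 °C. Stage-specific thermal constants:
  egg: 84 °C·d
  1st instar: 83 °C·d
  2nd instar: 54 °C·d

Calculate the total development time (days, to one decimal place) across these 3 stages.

24.6 days

Daily accumulation at 16.8 °C = 16.8 − 7.8 = 9.0 DD/day.
Total K = 84 + 83 + 54 = 221 DD.
Total duration = 221 / 9.0 = 24.556 ≈ 24.6 days.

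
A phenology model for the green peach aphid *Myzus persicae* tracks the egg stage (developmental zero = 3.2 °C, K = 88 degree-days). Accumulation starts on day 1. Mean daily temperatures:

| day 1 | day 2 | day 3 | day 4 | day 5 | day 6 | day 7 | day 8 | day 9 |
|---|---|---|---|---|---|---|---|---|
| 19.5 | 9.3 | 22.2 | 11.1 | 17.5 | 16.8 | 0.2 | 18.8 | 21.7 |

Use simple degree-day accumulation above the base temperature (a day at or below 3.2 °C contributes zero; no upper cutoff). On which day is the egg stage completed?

Daily DD above 3.2 °C: 16.3, 6.1, 19.0, 7.9, 14.3, 13.6, 0.0, 15.6, 18.5.
Cumulative: 16.3, 22.4, 41.4, 49.3, 63.6, 77.2, 77.2, 92.8, 111.3.
The total first reaches 88 DD on day 8.

day 8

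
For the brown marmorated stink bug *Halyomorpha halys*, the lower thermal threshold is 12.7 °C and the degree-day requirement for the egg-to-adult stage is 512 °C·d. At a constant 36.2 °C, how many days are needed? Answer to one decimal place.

Daily accumulation = 36.2 − 12.7 = 23.5 DD/day.
Duration = 512 / 23.5 = 21.787 ≈ 21.8 days.

21.8 days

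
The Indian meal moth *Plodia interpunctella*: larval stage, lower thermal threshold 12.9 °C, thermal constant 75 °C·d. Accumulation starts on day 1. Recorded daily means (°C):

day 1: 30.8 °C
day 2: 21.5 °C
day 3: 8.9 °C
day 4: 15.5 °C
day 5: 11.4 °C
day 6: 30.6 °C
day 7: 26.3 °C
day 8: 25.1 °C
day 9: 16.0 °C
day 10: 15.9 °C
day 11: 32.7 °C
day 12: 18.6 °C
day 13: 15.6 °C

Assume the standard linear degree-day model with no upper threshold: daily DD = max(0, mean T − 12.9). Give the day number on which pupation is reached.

day 9

Daily DD above 12.9 °C: 17.9, 8.6, 0.0, 2.6, 0.0, 17.7, 13.4, 12.2, 3.1, 3.0, 19.8, 5.7, 2.7.
Cumulative: 17.9, 26.5, 26.5, 29.1, 29.1, 46.8, 60.2, 72.4, 75.5, 78.5, 98.3, 104.0, 106.7.
The total first reaches 75 DD on day 9.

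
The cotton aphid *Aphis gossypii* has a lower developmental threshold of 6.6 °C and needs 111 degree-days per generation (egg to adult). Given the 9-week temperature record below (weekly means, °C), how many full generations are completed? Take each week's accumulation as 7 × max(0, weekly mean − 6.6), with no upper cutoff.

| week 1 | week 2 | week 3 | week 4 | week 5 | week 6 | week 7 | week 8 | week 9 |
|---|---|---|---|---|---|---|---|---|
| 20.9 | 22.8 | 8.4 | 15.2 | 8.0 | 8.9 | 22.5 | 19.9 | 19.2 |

Weekly DD (7 × max(0, T̄ − 6.6)): 100.1, 113.4, 12.6, 60.2, 9.8, 16.1, 111.3, 93.1, 88.2.
Season total = 604.8 DD.
Complete generations = ⌊604.8 / 111⌋ = 5.

5 generations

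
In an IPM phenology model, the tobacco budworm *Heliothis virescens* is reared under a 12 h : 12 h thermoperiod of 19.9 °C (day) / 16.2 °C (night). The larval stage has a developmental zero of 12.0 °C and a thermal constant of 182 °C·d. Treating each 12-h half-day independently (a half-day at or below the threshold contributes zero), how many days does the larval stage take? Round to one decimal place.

30.1 days

Day half: max(0, 19.9 − 12.0) × 0.5 = 7.9 × 0.5 = 3.95 DD.
Night half: max(0, 16.2 − 12.0) × 0.5 = 4.2 × 0.5 = 2.10 DD.
Per 24 h: 6.05 DD/day.
Duration = 182 / 6.05 = 30.083 ≈ 30.1 days.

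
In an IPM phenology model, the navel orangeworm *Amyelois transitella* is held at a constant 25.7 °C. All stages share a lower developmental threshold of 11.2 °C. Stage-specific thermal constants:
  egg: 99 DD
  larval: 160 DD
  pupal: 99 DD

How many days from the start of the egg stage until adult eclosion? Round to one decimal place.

24.7 days

Daily accumulation at 25.7 °C = 25.7 − 11.2 = 14.5 DD/day.
Total K = 99 + 160 + 99 = 358 DD.
Total duration = 358 / 14.5 = 24.690 ≈ 24.7 days.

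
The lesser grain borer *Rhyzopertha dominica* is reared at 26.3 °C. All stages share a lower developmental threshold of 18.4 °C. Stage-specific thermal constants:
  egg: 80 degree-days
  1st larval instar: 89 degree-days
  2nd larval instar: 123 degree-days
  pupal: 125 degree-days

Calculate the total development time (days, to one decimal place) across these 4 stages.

52.8 days

Daily accumulation at 26.3 °C = 26.3 − 18.4 = 7.9 DD/day.
Total K = 80 + 89 + 123 + 125 = 417 DD.
Total duration = 417 / 7.9 = 52.785 ≈ 52.8 days.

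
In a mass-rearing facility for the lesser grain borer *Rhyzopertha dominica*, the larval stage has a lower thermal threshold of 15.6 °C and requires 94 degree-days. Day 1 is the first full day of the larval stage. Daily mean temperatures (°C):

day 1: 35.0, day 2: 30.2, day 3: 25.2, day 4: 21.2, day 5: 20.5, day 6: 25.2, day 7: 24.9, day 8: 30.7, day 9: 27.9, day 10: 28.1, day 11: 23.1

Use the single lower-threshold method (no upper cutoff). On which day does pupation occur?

day 9

Daily DD above 15.6 °C: 19.4, 14.6, 9.6, 5.6, 4.9, 9.6, 9.3, 15.1, 12.3, 12.5, 7.5.
Cumulative: 19.4, 34.0, 43.6, 49.2, 54.1, 63.7, 73.0, 88.1, 100.4, 112.9, 120.4.
The total first reaches 94 DD on day 9.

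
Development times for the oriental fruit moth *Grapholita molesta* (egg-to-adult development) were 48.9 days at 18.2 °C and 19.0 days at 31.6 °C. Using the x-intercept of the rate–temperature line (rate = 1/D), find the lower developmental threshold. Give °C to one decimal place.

Equal thermal constants: D₁(T₁ − T_b) = D₂(T₂ − T_b).
48.9·(18.2 − T_b) = 19.0·(31.6 − T_b)
T_b = (48.9·18.2 − 19.0·31.6) / (48.9 − 19.0) = 289.58 / 29.9 = 9.685 °C ≈ 9.7 °C.

9.7 °C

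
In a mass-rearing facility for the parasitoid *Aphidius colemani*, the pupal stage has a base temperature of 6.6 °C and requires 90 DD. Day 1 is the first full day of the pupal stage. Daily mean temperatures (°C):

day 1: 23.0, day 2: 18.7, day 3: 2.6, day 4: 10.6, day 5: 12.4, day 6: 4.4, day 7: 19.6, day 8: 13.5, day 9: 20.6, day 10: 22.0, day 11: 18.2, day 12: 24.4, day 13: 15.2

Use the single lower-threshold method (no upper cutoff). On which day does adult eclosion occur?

day 11

Daily DD above 6.6 °C: 16.4, 12.1, 0.0, 4.0, 5.8, 0.0, 13.0, 6.9, 14.0, 15.4, 11.6, 17.8, 8.6.
Cumulative: 16.4, 28.5, 28.5, 32.5, 38.3, 38.3, 51.3, 58.2, 72.2, 87.6, 99.2, 117.0, 125.6.
The total first reaches 90 DD on day 11.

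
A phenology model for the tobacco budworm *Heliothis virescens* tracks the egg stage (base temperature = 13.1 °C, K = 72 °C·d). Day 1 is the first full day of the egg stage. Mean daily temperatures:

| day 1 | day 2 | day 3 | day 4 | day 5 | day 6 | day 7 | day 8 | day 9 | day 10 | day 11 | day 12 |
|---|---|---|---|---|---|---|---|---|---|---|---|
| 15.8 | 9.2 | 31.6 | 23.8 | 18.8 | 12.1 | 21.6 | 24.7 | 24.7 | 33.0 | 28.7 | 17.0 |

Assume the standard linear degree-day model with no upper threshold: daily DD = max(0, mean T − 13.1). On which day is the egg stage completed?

Daily DD above 13.1 °C: 2.7, 0.0, 18.5, 10.7, 5.7, 0.0, 8.5, 11.6, 11.6, 19.9, 15.6, 3.9.
Cumulative: 2.7, 2.7, 21.2, 31.9, 37.6, 37.6, 46.1, 57.7, 69.3, 89.2, 104.8, 108.7.
The total first reaches 72 DD on day 10.

day 10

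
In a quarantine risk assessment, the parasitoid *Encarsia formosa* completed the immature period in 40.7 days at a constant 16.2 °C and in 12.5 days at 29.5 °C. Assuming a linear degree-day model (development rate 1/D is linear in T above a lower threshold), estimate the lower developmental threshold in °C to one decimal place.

Linear rate model ⇒ the product D·(T − T_b) is constant across temperatures.
40.7·(16.2 − T_b) = 12.5·(29.5 − T_b)
T_b = (40.7·16.2 − 12.5·29.5) / (40.7 − 12.5) = 290.59 / 28.2 = 10.305 °C ≈ 10.3 °C.

10.3 °C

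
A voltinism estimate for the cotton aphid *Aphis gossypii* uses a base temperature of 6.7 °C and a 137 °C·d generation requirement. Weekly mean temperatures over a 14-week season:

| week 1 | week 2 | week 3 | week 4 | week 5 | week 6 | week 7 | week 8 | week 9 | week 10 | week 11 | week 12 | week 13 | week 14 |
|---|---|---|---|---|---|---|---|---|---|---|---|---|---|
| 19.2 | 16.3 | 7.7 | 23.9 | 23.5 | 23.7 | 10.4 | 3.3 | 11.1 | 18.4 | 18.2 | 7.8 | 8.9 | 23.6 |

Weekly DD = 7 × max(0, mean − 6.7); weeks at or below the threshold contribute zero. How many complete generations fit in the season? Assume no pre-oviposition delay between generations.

Weekly DD (7 × max(0, T̄ − 6.7)): 87.5, 67.2, 7.0, 120.4, 117.6, 119.0, 25.9, 0.0, 30.8, 81.9, 80.5, 7.7, 15.4, 118.3.
Season total = 879.2 DD.
Complete generations = ⌊879.2 / 137⌋ = 6.

6 generations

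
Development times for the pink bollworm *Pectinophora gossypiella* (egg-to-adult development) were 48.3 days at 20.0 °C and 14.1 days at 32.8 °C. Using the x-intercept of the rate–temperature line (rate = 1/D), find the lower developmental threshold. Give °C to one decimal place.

14.7 °C

Linear rate model ⇒ the product D·(T − T_b) is constant across temperatures.
48.3·(20.0 − T_b) = 14.1·(32.8 − T_b)
T_b = (48.3·20.0 − 14.1·32.8) / (48.3 − 14.1) = 503.52 / 34.2 = 14.723 °C ≈ 14.7 °C.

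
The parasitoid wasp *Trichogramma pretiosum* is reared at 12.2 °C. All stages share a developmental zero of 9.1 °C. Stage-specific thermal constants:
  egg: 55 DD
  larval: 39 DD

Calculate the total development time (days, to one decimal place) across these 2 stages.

30.3 days

Daily accumulation at 12.2 °C = 12.2 − 9.1 = 3.1 DD/day.
Total K = 55 + 39 = 94 DD.
Total duration = 94 / 3.1 = 30.323 ≈ 30.3 days.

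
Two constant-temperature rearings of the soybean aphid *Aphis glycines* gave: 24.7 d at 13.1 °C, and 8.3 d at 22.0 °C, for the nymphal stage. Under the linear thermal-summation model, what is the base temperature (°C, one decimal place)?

8.6 °C

Linear rate model ⇒ the product D·(T − T_b) is constant across temperatures.
24.7·(13.1 − T_b) = 8.3·(22.0 − T_b)
T_b = (24.7·13.1 − 8.3·22.0) / (24.7 − 8.3) = 140.97 / 16.4 = 8.596 °C ≈ 8.6 °C.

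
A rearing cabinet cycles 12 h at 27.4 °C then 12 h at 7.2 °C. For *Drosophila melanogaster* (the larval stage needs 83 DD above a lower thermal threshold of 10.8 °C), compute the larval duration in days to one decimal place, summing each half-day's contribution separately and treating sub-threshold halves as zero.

10.0 days

Day half: max(0, 27.4 − 10.8) × 0.5 = 16.6 × 0.5 = 8.30 DD.
Night half: max(0, 7.2 − 10.8) × 0.5 = 0.0 × 0.5 = 0.00 DD.
Per 24 h: 8.30 DD/day.
Duration = 83 / 8.30 = 10.000 ≈ 10.0 days.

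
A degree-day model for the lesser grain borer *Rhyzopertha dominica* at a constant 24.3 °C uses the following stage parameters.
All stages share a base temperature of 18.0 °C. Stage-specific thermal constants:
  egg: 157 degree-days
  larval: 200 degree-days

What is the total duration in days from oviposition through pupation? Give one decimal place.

Daily accumulation at 24.3 °C = 24.3 − 18.0 = 6.3 DD/day.
Total K = 157 + 200 = 357 DD.
Total duration = 357 / 6.3 = 56.667 ≈ 56.7 days.

56.7 days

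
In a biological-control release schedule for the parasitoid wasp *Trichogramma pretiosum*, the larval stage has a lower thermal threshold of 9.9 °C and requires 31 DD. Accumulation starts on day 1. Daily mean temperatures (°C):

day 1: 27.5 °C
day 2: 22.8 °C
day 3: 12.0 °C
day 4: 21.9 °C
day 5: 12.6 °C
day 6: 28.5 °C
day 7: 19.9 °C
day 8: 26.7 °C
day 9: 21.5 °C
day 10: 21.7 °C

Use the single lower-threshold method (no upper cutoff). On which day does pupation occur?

Daily DD above 9.9 °C: 17.6, 12.9, 2.1, 12.0, 2.7, 18.6, 10.0, 16.8, 11.6, 11.8.
Cumulative: 17.6, 30.5, 32.6, 44.6, 47.3, 65.9, 75.9, 92.7, 104.3, 116.1.
The total first reaches 31 DD on day 3.

day 3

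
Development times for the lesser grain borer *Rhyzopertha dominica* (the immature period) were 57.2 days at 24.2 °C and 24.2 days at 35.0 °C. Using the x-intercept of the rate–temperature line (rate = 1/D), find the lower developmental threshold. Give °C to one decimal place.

Linear rate model ⇒ the product D·(T − T_b) is constant across temperatures.
57.2·(24.2 − T_b) = 24.2·(35.0 − T_b)
T_b = (57.2·24.2 − 24.2·35.0) / (57.2 − 24.2) = 537.24 / 33.0 = 16.280 °C ≈ 16.3 °C.

16.3 °C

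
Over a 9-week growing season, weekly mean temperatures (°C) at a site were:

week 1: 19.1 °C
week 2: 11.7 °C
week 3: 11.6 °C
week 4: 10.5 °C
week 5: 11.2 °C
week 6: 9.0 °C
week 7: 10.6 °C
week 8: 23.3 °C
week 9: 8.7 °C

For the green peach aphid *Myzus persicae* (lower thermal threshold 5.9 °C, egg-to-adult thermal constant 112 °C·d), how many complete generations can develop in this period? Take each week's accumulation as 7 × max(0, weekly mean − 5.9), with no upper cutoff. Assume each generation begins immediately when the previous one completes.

3 generations

Weekly DD (7 × max(0, T̄ − 5.9)): 92.4, 40.6, 39.9, 32.2, 37.1, 21.7, 32.9, 121.8, 19.6.
Season total = 438.2 DD.
Complete generations = ⌊438.2 / 112⌋ = 3.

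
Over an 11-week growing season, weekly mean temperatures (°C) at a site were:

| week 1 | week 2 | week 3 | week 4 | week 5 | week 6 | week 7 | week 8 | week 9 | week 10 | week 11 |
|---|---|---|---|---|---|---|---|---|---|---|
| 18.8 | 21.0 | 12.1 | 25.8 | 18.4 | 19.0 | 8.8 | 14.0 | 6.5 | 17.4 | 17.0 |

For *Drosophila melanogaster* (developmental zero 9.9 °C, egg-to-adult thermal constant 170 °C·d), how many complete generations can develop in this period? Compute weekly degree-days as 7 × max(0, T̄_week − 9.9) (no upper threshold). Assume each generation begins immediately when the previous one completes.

Weekly DD (7 × max(0, T̄ − 9.9)): 62.3, 77.7, 15.4, 111.3, 59.5, 63.7, 0.0, 28.7, 0.0, 52.5, 49.7.
Season total = 520.8 DD.
Complete generations = ⌊520.8 / 170⌋ = 3.

3 generations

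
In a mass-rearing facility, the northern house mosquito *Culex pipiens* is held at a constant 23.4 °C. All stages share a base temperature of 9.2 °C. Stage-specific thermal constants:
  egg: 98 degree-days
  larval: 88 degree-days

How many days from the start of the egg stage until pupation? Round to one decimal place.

13.1 days

Daily accumulation at 23.4 °C = 23.4 − 9.2 = 14.2 DD/day.
Total K = 98 + 88 = 186 DD.
Total duration = 186 / 14.2 = 13.099 ≈ 13.1 days.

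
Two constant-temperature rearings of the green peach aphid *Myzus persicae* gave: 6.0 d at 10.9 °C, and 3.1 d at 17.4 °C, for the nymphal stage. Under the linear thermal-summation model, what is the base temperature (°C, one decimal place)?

Linear rate model ⇒ the product D·(T − T_b) is constant across temperatures.
6.0·(10.9 − T_b) = 3.1·(17.4 − T_b)
T_b = (6.0·10.9 − 3.1·17.4) / (6.0 − 3.1) = 11.46 / 2.9 = 3.952 °C ≈ 4.0 °C.

4.0 °C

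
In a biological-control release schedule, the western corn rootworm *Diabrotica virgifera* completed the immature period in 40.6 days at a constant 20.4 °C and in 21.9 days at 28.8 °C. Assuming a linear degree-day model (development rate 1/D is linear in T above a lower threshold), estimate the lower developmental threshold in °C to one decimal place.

10.6 °C

Linear rate model ⇒ the product D·(T − T_b) is constant across temperatures.
40.6·(20.4 − T_b) = 21.9·(28.8 − T_b)
T_b = (40.6·20.4 − 21.9·28.8) / (40.6 − 21.9) = 197.52 / 18.7 = 10.563 °C ≈ 10.6 °C.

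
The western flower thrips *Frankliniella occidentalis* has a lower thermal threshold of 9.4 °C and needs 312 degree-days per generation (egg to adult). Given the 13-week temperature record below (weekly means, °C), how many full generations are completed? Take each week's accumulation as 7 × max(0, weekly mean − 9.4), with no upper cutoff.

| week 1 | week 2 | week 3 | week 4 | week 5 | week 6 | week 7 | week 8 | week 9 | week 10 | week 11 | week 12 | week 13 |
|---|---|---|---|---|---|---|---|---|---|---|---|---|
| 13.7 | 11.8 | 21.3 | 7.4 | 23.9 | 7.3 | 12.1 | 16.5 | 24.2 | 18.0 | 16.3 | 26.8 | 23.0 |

2 generations

Weekly DD (7 × max(0, T̄ − 9.4)): 30.1, 16.8, 83.3, 0.0, 101.5, 0.0, 18.9, 49.7, 103.6, 60.2, 48.3, 121.8, 95.2.
Season total = 729.4 DD.
Complete generations = ⌊729.4 / 312⌋ = 2.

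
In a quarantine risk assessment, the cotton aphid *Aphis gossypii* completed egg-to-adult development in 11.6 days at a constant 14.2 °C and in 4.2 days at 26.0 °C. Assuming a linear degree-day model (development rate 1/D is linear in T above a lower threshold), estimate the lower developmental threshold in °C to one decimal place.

Equal thermal constants: D₁(T₁ − T_b) = D₂(T₂ − T_b).
11.6·(14.2 − T_b) = 4.2·(26.0 − T_b)
T_b = (11.6·14.2 − 4.2·26.0) / (11.6 − 4.2) = 55.52 / 7.4 = 7.503 °C ≈ 7.5 °C.

7.5 °C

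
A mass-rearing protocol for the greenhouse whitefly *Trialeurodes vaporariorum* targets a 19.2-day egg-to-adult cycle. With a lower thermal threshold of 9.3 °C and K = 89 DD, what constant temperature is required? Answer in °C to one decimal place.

Required daily accumulation = 89 / 19.2 = 4.635 DD/day.
T = T_base + 4.635 = 9.3 + 4.635 = 13.935 ≈ 13.9 °C.

13.9 °C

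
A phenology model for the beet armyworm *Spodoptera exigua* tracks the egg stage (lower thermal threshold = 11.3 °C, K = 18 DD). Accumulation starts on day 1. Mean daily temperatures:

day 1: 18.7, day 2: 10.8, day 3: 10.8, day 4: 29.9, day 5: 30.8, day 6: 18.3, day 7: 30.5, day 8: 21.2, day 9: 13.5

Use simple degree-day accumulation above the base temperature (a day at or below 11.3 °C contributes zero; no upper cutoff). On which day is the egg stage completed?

day 4

Daily DD above 11.3 °C: 7.4, 0.0, 0.0, 18.6, 19.5, 7.0, 19.2, 9.9, 2.2.
Cumulative: 7.4, 7.4, 7.4, 26.0, 45.5, 52.5, 71.7, 81.6, 83.8.
The total first reaches 18 DD on day 4.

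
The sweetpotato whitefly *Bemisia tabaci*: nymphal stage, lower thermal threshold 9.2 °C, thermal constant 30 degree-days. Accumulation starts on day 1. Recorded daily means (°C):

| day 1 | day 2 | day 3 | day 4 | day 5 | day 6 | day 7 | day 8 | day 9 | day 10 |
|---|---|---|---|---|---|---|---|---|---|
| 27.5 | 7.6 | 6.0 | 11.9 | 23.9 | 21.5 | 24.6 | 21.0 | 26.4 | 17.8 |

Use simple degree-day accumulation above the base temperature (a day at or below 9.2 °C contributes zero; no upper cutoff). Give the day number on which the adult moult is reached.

day 5

Daily DD above 9.2 °C: 18.3, 0.0, 0.0, 2.7, 14.7, 12.3, 15.4, 11.8, 17.2, 8.6.
Cumulative: 18.3, 18.3, 18.3, 21.0, 35.7, 48.0, 63.4, 75.2, 92.4, 101.0.
The total first reaches 30 DD on day 5.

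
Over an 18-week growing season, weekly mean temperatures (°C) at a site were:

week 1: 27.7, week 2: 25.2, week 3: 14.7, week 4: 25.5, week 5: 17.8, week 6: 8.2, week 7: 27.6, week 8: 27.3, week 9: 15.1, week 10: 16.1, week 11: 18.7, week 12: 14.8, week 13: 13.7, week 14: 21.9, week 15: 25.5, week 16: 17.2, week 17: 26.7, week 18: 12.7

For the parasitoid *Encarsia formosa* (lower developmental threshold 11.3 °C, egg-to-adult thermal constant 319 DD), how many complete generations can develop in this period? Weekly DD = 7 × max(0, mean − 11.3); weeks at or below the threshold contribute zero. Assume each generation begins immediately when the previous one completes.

3 generations

Weekly DD (7 × max(0, T̄ − 11.3)): 114.8, 97.3, 23.8, 99.4, 45.5, 0.0, 114.1, 112.0, 26.6, 33.6, 51.8, 24.5, 16.8, 74.2, 99.4, 41.3, 107.8, 9.8.
Season total = 1092.7 DD.
Complete generations = ⌊1092.7 / 319⌋ = 3.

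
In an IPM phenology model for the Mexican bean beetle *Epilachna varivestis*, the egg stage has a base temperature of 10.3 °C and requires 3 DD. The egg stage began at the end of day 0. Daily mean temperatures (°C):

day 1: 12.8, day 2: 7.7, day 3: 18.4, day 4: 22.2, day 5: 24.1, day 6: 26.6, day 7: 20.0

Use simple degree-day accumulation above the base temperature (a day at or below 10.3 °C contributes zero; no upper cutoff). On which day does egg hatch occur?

Daily DD above 10.3 °C: 2.5, 0.0, 8.1, 11.9, 13.8, 16.3, 9.7.
Cumulative: 2.5, 2.5, 10.6, 22.5, 36.3, 52.6, 62.3.
The total first reaches 3 DD on day 3.

day 3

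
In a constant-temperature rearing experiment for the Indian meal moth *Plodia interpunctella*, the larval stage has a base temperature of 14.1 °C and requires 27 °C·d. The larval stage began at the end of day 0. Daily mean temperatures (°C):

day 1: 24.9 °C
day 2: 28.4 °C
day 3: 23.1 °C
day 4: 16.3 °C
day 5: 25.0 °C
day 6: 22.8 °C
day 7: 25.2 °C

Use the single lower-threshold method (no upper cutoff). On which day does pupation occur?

Daily DD above 14.1 °C: 10.8, 14.3, 9.0, 2.2, 10.9, 8.7, 11.1.
Cumulative: 10.8, 25.1, 34.1, 36.3, 47.2, 55.9, 67.0.
The total first reaches 27 DD on day 3.

day 3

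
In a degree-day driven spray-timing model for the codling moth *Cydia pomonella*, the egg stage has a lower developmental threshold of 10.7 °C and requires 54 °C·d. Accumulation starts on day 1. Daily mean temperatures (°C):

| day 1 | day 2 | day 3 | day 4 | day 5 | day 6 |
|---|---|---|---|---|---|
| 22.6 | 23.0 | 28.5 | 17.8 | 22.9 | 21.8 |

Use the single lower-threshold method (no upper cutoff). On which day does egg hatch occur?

Daily DD above 10.7 °C: 11.9, 12.3, 17.8, 7.1, 12.2, 11.1.
Cumulative: 11.9, 24.2, 42.0, 49.1, 61.3, 72.4.
The total first reaches 54 DD on day 5.

day 5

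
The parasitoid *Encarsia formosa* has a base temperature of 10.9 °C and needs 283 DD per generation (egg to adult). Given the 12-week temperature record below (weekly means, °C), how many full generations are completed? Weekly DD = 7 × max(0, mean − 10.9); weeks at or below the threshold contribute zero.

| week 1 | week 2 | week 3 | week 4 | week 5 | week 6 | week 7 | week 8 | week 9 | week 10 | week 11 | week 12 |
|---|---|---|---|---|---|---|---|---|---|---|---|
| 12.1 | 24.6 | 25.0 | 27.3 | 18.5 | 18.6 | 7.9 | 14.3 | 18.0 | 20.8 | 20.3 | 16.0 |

Weekly DD (7 × max(0, T̄ − 10.9)): 8.4, 95.9, 98.7, 114.8, 53.2, 53.9, 0.0, 23.8, 49.7, 69.3, 65.8, 35.7.
Season total = 669.2 DD.
Complete generations = ⌊669.2 / 283⌋ = 2.

2 generations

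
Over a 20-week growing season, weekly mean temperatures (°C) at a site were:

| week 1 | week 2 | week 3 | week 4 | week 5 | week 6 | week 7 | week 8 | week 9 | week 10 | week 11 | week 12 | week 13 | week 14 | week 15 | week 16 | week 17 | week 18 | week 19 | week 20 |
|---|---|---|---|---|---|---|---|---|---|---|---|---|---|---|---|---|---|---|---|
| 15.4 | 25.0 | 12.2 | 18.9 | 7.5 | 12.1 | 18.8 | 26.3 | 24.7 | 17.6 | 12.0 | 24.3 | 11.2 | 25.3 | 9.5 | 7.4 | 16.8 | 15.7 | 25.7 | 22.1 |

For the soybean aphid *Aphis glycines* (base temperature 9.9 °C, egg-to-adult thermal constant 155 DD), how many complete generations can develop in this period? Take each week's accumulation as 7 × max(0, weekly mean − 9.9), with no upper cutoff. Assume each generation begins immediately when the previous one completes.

Weekly DD (7 × max(0, T̄ − 9.9)): 38.5, 105.7, 16.1, 63.0, 0.0, 15.4, 62.3, 114.8, 103.6, 53.9, 14.7, 100.8, 9.1, 107.8, 0.0, 0.0, 48.3, 40.6, 110.6, 85.4.
Season total = 1090.6 DD.
Complete generations = ⌊1090.6 / 155⌋ = 7.

7 generations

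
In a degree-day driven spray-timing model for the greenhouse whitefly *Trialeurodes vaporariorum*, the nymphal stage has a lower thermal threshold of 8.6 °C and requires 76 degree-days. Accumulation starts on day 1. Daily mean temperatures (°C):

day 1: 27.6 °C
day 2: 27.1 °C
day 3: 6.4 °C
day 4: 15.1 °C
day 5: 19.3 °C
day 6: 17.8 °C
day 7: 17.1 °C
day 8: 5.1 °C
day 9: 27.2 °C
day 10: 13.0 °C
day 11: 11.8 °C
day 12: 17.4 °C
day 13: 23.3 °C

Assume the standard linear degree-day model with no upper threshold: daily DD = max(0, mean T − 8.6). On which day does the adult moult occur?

day 9

Daily DD above 8.6 °C: 19.0, 18.5, 0.0, 6.5, 10.7, 9.2, 8.5, 0.0, 18.6, 4.4, 3.2, 8.8, 14.7.
Cumulative: 19.0, 37.5, 37.5, 44.0, 54.7, 63.9, 72.4, 72.4, 91.0, 95.4, 98.6, 107.4, 122.1.
The total first reaches 76 DD on day 9.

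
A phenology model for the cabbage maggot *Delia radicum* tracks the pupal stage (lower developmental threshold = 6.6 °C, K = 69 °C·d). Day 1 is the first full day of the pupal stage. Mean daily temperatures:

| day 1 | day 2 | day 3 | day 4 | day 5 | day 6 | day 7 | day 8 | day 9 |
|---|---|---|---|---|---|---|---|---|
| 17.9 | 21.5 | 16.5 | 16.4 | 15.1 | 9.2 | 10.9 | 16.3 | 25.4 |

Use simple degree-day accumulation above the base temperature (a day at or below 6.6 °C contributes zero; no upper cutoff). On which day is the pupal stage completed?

day 8

Daily DD above 6.6 °C: 11.3, 14.9, 9.9, 9.8, 8.5, 2.6, 4.3, 9.7, 18.8.
Cumulative: 11.3, 26.2, 36.1, 45.9, 54.4, 57.0, 61.3, 71.0, 89.8.
The total first reaches 69 DD on day 8.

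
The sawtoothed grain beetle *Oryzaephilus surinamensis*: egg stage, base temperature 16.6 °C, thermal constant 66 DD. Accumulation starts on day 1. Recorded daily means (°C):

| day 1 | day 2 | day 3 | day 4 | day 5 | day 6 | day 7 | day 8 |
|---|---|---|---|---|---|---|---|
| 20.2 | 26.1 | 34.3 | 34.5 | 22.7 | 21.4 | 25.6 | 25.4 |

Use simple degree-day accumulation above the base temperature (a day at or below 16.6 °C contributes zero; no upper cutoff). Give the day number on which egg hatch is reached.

Daily DD above 16.6 °C: 3.6, 9.5, 17.7, 17.9, 6.1, 4.8, 9.0, 8.8.
Cumulative: 3.6, 13.1, 30.8, 48.7, 54.8, 59.6, 68.6, 77.4.
The total first reaches 66 DD on day 7.

day 7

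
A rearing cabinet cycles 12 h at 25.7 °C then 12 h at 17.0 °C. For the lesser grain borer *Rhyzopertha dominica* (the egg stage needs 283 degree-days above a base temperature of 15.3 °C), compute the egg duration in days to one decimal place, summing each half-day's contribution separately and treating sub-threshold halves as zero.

46.8 days

Day half: max(0, 25.7 − 15.3) × 0.5 = 10.4 × 0.5 = 5.20 DD.
Night half: max(0, 17.0 − 15.3) × 0.5 = 1.7 × 0.5 = 0.85 DD.
Per 24 h: 6.05 DD/day.
Duration = 283 / 6.05 = 46.777 ≈ 46.8 days.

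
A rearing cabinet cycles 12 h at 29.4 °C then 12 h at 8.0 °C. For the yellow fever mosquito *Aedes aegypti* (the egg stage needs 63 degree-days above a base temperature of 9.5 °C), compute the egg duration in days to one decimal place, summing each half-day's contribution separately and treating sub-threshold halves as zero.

6.3 days

Day half: max(0, 29.4 − 9.5) × 0.5 = 19.9 × 0.5 = 9.95 DD.
Night half: max(0, 8.0 − 9.5) × 0.5 = 0.0 × 0.5 = 0.00 DD.
Per 24 h: 9.95 DD/day.
Duration = 63 / 9.95 = 6.332 ≈ 6.3 days.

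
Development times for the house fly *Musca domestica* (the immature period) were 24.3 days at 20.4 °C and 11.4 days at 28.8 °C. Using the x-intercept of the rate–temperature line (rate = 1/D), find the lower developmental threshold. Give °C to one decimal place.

Under the model K = D·(T − T_b), so D₁·(T₁ − T_b) = D₂·(T₂ − T_b).
24.3·(20.4 − T_b) = 11.4·(28.8 − T_b)
T_b = (24.3·20.4 − 11.4·28.8) / (24.3 − 11.4) = 167.40 / 12.9 = 12.977 °C ≈ 13.0 °C.

13.0 °C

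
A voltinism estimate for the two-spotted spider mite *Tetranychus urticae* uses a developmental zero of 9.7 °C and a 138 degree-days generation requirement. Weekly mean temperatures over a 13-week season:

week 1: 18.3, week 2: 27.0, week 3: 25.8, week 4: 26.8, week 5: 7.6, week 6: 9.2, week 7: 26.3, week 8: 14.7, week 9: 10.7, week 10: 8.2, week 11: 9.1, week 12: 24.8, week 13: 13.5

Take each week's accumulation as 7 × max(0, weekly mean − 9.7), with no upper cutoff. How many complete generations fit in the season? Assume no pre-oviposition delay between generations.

Weekly DD (7 × max(0, T̄ − 9.7)): 60.2, 121.1, 112.7, 119.7, 0.0, 0.0, 116.2, 35.0, 7.0, 0.0, 0.0, 105.7, 26.6.
Season total = 704.2 DD.
Complete generations = ⌊704.2 / 138⌋ = 5.

5 generations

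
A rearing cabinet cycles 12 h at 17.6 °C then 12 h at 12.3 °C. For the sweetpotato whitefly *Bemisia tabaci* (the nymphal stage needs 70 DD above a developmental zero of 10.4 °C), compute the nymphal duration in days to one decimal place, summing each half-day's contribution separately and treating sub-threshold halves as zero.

Day half: max(0, 17.6 − 10.4) × 0.5 = 7.2 × 0.5 = 3.60 DD.
Night half: max(0, 12.3 − 10.4) × 0.5 = 1.9 × 0.5 = 0.95 DD.
Per 24 h: 4.55 DD/day.
Duration = 70 / 4.55 = 15.385 ≈ 15.4 days.

15.4 days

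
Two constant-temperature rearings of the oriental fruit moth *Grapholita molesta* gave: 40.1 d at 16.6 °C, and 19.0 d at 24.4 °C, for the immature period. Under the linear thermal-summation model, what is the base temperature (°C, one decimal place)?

Under the model K = D·(T − T_b), so D₁·(T₁ − T_b) = D₂·(T₂ − T_b).
40.1·(16.6 − T_b) = 19.0·(24.4 − T_b)
T_b = (40.1·16.6 − 19.0·24.4) / (40.1 − 19.0) = 202.06 / 21.1 = 9.576 °C ≈ 9.6 °C.

9.6 °C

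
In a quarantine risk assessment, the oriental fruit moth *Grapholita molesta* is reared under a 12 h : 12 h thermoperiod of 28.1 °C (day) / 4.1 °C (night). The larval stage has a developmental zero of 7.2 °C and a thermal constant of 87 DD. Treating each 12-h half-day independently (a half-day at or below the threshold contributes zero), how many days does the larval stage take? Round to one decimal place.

Day half: max(0, 28.1 − 7.2) × 0.5 = 20.9 × 0.5 = 10.45 DD.
Night half: max(0, 4.1 − 7.2) × 0.5 = 0.0 × 0.5 = 0.00 DD.
Per 24 h: 10.45 DD/day.
Duration = 87 / 10.45 = 8.325 ≈ 8.3 days.

8.3 days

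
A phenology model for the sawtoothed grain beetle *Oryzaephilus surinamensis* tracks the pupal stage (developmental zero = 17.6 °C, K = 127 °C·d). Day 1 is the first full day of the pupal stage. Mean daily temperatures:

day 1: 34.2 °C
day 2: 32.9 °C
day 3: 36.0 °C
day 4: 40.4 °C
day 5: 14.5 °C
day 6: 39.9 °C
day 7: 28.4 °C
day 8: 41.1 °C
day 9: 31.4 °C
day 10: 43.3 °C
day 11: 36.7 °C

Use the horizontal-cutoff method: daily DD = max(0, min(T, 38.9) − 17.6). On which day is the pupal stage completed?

day 9

Daily DD above 17.6 °C (capped at 21.3): 16.6, 15.3, 18.4, 21.3, 0.0, 21.3, 10.8, 21.3, 13.8, 21.3, 19.1.
Cumulative: 16.6, 31.9, 50.3, 71.6, 71.6, 92.9, 103.7, 125.0, 138.8, 160.1, 179.2.
The total first reaches 127 DD on day 9.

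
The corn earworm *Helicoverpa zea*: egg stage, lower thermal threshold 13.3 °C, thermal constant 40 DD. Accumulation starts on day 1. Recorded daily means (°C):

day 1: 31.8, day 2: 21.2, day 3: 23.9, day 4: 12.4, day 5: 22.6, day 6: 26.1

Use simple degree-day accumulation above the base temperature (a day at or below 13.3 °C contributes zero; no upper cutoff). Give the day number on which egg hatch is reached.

Daily DD above 13.3 °C: 18.5, 7.9, 10.6, 0.0, 9.3, 12.8.
Cumulative: 18.5, 26.4, 37.0, 37.0, 46.3, 59.1.
The total first reaches 40 DD on day 5.

day 5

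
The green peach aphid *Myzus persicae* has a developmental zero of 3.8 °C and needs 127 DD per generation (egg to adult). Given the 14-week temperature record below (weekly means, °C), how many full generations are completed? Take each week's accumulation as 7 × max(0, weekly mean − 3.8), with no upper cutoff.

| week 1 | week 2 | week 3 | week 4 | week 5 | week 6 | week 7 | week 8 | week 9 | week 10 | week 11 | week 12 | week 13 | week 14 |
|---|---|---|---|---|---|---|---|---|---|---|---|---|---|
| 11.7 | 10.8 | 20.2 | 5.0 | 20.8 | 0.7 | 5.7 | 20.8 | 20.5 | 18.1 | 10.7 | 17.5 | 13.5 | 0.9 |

7 generations

Weekly DD (7 × max(0, T̄ − 3.8)): 55.3, 49.0, 114.8, 8.4, 119.0, 0.0, 13.3, 119.0, 116.9, 100.1, 48.3, 95.9, 67.9, 0.0.
Season total = 907.9 DD.
Complete generations = ⌊907.9 / 127⌋ = 7.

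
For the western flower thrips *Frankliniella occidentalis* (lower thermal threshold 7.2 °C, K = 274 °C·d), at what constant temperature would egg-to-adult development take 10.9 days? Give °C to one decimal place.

32.3 °C

Required daily accumulation = 274 / 10.9 = 25.138 DD/day.
T = T_base + 25.138 = 7.2 + 25.138 = 32.338 ≈ 32.3 °C.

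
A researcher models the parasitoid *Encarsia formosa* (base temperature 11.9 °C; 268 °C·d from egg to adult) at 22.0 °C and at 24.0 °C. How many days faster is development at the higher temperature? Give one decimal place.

4.4 days

At 22.0 °C: 268 / (22.0 − 11.9) = 268 / 10.1 = 26.535 d.
At 24.0 °C: 268 / (24.0 − 11.9) = 268 / 12.1 = 22.149 d.
Difference = |26.535 − 22.149| = 4.386 ≈ 4.4 days.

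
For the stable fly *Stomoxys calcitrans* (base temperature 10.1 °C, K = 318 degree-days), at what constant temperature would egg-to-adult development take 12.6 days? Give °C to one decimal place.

35.3 °C

Required daily accumulation = 318 / 12.6 = 25.238 DD/day.
T = T_base + 25.238 = 10.1 + 25.238 = 35.338 ≈ 35.3 °C.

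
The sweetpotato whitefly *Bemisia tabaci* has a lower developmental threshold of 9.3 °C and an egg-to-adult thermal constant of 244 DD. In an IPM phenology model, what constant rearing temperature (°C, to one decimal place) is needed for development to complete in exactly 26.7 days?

Required daily accumulation = 244 / 26.7 = 9.139 DD/day.
T = T_base + 9.139 = 9.3 + 9.139 = 18.439 ≈ 18.4 °C.

18.4 °C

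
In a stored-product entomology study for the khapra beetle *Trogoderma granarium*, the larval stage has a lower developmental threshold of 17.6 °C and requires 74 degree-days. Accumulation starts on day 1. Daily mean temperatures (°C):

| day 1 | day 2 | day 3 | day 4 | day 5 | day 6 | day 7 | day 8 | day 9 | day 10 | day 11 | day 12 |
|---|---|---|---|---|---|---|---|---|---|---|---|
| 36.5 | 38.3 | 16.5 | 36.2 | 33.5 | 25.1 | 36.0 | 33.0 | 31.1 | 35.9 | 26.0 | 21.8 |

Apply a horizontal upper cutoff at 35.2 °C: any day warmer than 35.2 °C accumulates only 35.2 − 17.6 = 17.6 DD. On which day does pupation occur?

Daily DD above 17.6 °C (capped at 17.6): 17.6, 17.6, 0.0, 17.6, 15.9, 7.5, 17.6, 15.4, 13.5, 17.6, 8.4, 4.2.
Cumulative: 17.6, 35.2, 35.2, 52.8, 68.7, 76.2, 93.8, 109.2, 122.7, 140.3, 148.7, 152.9.
The total first reaches 74 DD on day 6.

day 6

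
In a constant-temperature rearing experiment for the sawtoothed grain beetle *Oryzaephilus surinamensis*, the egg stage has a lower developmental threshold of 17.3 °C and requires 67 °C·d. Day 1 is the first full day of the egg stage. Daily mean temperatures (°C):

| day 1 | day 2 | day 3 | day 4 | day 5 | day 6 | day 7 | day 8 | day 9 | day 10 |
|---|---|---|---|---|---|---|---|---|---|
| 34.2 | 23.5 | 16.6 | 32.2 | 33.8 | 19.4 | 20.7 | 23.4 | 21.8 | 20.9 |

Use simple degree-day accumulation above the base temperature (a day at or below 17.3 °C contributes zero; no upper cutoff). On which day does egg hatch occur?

day 9

Daily DD above 17.3 °C: 16.9, 6.2, 0.0, 14.9, 16.5, 2.1, 3.4, 6.1, 4.5, 3.6.
Cumulative: 16.9, 23.1, 23.1, 38.0, 54.5, 56.6, 60.0, 66.1, 70.6, 74.2.
The total first reaches 67 DD on day 9.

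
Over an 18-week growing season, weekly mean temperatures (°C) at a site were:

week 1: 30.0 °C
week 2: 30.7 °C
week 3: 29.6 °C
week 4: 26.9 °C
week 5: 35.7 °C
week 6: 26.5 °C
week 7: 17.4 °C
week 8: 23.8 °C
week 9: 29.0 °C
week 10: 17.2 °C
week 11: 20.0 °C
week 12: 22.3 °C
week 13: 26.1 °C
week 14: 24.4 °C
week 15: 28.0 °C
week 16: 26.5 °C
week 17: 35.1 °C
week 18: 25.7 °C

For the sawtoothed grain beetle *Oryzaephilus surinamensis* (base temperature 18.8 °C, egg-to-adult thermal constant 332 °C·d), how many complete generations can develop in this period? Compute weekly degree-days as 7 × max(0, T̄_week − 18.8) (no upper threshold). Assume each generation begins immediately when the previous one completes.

2 generations

Weekly DD (7 × max(0, T̄ − 18.8)): 78.4, 83.3, 75.6, 56.7, 118.3, 53.9, 0.0, 35.0, 71.4, 0.0, 8.4, 24.5, 51.1, 39.2, 64.4, 53.9, 114.1, 48.3.
Season total = 976.5 DD.
Complete generations = ⌊976.5 / 332⌋ = 2.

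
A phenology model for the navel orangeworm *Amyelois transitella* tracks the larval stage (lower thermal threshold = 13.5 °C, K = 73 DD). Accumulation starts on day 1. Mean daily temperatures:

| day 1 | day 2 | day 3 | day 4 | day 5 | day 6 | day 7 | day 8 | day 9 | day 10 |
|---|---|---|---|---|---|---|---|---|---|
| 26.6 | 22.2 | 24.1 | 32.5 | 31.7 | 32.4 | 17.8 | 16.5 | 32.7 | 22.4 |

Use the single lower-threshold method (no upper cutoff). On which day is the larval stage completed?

Daily DD above 13.5 °C: 13.1, 8.7, 10.6, 19.0, 18.2, 18.9, 4.3, 3.0, 19.2, 8.9.
Cumulative: 13.1, 21.8, 32.4, 51.4, 69.6, 88.5, 92.8, 95.8, 115.0, 123.9.
The total first reaches 73 DD on day 6.

day 6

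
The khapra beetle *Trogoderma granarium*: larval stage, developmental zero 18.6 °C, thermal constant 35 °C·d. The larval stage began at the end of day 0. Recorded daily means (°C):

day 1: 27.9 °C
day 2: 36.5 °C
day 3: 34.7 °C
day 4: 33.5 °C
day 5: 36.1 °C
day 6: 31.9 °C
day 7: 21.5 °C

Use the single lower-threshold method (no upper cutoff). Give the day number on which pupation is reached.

day 3

Daily DD above 18.6 °C: 9.3, 17.9, 16.1, 14.9, 17.5, 13.3, 2.9.
Cumulative: 9.3, 27.2, 43.3, 58.2, 75.7, 89.0, 91.9.
The total first reaches 35 DD on day 3.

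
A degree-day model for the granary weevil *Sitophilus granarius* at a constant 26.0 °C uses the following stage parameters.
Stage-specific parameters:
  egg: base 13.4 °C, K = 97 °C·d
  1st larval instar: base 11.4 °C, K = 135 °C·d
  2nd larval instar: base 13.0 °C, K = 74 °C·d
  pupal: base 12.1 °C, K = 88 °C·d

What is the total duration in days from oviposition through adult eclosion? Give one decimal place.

29.0 days

egg: 97 / (26.0 − 13.4) = 97 / 12.6 = 7.698 d.
1st larval instar: 135 / (26.0 − 11.4) = 135 / 14.6 = 9.247 d.
2nd larval instar: 74 / (26.0 − 13.0) = 74 / 13.0 = 5.692 d.
pupal: 88 / (26.0 − 12.1) = 88 / 13.9 = 6.331 d.
Sum = 28.968 ≈ 29.0 days.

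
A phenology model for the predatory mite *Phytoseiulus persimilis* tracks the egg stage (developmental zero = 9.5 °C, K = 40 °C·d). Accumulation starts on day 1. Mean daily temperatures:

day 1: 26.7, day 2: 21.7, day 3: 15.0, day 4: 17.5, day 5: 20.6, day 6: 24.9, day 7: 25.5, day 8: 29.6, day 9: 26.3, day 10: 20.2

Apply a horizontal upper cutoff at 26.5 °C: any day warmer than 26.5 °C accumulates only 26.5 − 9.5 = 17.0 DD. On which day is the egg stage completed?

day 4

Daily DD above 9.5 °C (capped at 17.0): 17.0, 12.2, 5.5, 8.0, 11.1, 15.4, 16.0, 17.0, 16.8, 10.7.
Cumulative: 17.0, 29.2, 34.7, 42.7, 53.8, 69.2, 85.2, 102.2, 119.0, 129.7.
The total first reaches 40 DD on day 4.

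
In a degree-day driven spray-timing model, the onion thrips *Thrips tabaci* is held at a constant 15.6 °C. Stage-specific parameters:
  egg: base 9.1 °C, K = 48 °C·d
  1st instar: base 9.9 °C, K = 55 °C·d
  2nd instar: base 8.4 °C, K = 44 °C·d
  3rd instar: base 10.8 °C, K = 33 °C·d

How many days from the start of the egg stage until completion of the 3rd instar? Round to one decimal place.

30.0 days

egg: 48 / (15.6 − 9.1) = 48 / 6.5 = 7.385 d.
1st instar: 55 / (15.6 − 9.9) = 55 / 5.7 = 9.649 d.
2nd instar: 44 / (15.6 − 8.4) = 44 / 7.2 = 6.111 d.
3rd instar: 33 / (15.6 − 10.8) = 33 / 4.8 = 6.875 d.
Sum = 30.020 ≈ 30.0 days.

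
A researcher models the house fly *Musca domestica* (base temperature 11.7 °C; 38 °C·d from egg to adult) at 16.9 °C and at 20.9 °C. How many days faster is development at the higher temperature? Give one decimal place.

3.2 days

At 16.9 °C: 38 / (16.9 − 11.7) = 38 / 5.2 = 7.308 d.
At 20.9 °C: 38 / (20.9 − 11.7) = 38 / 9.2 = 4.130 d.
Difference = |7.308 − 4.130| = 3.177 ≈ 3.2 days.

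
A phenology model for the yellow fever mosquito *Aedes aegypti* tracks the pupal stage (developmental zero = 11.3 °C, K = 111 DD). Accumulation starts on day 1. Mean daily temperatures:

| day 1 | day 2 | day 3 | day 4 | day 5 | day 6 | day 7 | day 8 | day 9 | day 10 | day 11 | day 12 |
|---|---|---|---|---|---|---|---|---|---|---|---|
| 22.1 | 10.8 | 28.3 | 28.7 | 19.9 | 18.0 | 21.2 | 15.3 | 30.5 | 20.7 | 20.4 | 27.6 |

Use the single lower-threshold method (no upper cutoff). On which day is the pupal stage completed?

day 11

Daily DD above 11.3 °C: 10.8, 0.0, 17.0, 17.4, 8.6, 6.7, 9.9, 4.0, 19.2, 9.4, 9.1, 16.3.
Cumulative: 10.8, 10.8, 27.8, 45.2, 53.8, 60.5, 70.4, 74.4, 93.6, 103.0, 112.1, 128.4.
The total first reaches 111 DD on day 11.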